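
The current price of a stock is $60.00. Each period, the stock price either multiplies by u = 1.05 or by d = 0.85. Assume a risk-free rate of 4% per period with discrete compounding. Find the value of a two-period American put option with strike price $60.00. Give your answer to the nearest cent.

Risk-neutral probability p = (1 + 0.04 − 0.85)/(1.05 − 0.85) = 0.1900/0.2000 = 0.9500
Terminal stock prices: S_uu = 66.15, S_ud = 53.55, S_dd = 43.35
Terminal payoffs (K − S): max(-6.15, 0) = 0, max(6.45, 0) = 6.45, max(16.65, 0) = 16.65
Node u (S = 63): continuation = 1/1.04·[0.9500·0.0000 + 0.0500·6.4500] = 0.3101; exercise value = 0.0000 ≤ continuation, so V_u = 0.3101
Node d (S = 51): continuation = 1/1.04·[0.9500·6.4500 + 0.0500·16.6500] = 6.6923; exercise value = 9.0000 > continuation, so V_d = 9.0000 (exercise)
Node 0 (S = 60): continuation = 1/1.04·[0.9500·0.3101 + 0.0500·9.0000] = 0.7160; exercise value = 0.0000 ≤ continuation, so V_0 = 0.7160

$0.72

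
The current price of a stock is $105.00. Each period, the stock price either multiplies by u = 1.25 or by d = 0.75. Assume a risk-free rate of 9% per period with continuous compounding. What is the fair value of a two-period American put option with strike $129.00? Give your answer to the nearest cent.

Risk-neutral probability p = (e^0.09 − 0.75)/(1.25 − 0.75) = 0.3442/0.5000 = 0.6883
Terminal stock prices: S_uu = 164.1, S_ud = 98.44, S_dd = 59.06
Terminal payoffs (K − S): max(-35.06, 0) = 0, max(30.56, 0) = 30.56, max(69.94, 0) = 69.94
Node u (S = 131.2): continuation = e^(−0.09)·[0.6883·0.0000 + 0.3117·30.5625] = 8.7051; exercise value = 0.0000 ≤ continuation, so V_u = 8.7051
Node d (S = 78.75): continuation = e^(−0.09)·[0.6883·30.5625 + 0.3117·69.9375] = 39.1471; exercise value = 50.2500 > continuation, so V_d = 50.2500 (exercise)
Node 0 (S = 105): continuation = e^(−0.09)·[0.6883·8.7051 + 0.3117·50.2500] = 19.7890; exercise value = 24.0000 > continuation, so V_0 = 24.0000 (exercise)

$24.00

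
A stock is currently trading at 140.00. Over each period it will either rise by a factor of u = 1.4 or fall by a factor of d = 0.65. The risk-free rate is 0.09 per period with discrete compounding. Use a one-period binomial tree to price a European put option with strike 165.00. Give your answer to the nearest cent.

Risk-neutral probability p = (1 + 0.09 − 0.65)/(1.4 − 0.65) = 0.4400/0.7500 = 0.5867
Terminal stock prices: S_u = 196, S_d = 91
Terminal payoffs (K − S): max(-31, 0) = 0, max(74, 0) = 74
Node 0 (S = 140): V_0 = 1/1.09·[0.5867·0.0000 + 0.4133·74.0000] = 28.0612

28.06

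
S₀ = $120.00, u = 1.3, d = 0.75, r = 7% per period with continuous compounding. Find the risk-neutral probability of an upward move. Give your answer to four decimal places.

p = 0.5864

Risk-neutral probability p = (e^0.07 − 0.75)/(1.3 − 0.75) = 0.3225/0.5500 = 0.5864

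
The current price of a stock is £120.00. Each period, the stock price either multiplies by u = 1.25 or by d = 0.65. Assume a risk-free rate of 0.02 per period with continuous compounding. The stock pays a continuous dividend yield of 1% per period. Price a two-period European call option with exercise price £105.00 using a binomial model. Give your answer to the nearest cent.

£28.54

Per-period risk-free factor R = e^0.02 = 1.0202; dividend-adjusted growth = e^(0.02−0.01) = 1.0101.
Risk-neutral probability p = (1.0101 − 0.65)/(1.25 − 0.65) = 0.3601/0.6000 = 0.6001
Terminal stock prices: S_uu = 187.5, S_ud = 97.5, S_dd = 50.7
Terminal payoffs (S − K): max(82.5, 0) = 82.5, max(-7.5, 0) = 0, max(-54.3, 0) = 0
Node u (S = 150): V_u = e^(−0.02)·[0.6001·82.5000 + 0.3999·0.0000] = 48.5266
Node d (S = 78): V_d = e^(−0.02)·[0.6001·0.0000 + 0.3999·0.0000] = 0.0000
Node 0 (S = 120): V_0 = e^(−0.02)·[0.6001·48.5266 + 0.3999·0.0000] = 28.5434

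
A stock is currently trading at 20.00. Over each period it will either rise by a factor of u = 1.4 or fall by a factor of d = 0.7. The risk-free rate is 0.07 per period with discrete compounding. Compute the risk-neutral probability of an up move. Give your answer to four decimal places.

p = 0.5286

Risk-neutral probability p = (1 + 0.07 − 0.7)/(1.4 − 0.7) = 0.3700/0.7000 = 0.5286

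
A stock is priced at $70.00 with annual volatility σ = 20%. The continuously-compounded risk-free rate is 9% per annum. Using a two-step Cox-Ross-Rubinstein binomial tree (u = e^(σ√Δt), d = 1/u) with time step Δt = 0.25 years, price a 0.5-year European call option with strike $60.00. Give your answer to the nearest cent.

$13.08

CRR parameters: u = e^(σ√Δt) = e^(0.2·√0.25) = 1.1052, d = 1/u = 0.9048
Per-period rate: rΔt = 0.09·0.25 = 0.0225, so R = e^0.0225 = 1.0228
Risk-neutral probability p = (e^0.0225 − 0.9048)/(1.1052 − 0.9048) = 0.1179/0.2003 = 0.5886
Terminal stock prices: S_uu = 85.5, S_ud = 70, S_dd = 57.31
Terminal payoffs (S − K): max(25.5, 0) = 25.5, max(10, 0) = 10, max(-2.689, 0) = 0
Node u (S = 77.36): V_u = e^(−0.0225)·[0.5886·25.4982 + 0.4114·10.0000] = 18.6969
Node d (S = 63.34): V_d = e^(−0.0225)·[0.5886·10.0000 + 0.4114·0.0000] = 5.7551
Node 0 (S = 70): V_0 = e^(−0.0225)·[0.5886·18.6969 + 0.4114·5.7551] = 13.0752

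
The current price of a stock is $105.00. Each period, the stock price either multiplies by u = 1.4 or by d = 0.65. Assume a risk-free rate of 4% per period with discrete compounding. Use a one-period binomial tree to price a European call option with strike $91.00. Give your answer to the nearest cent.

$28.00

Risk-neutral probability p = (1 + 0.04 − 0.65)/(1.4 − 0.65) = 0.3900/0.7500 = 0.5200
Terminal stock prices: S_u = 147, S_d = 68.25
Terminal payoffs (S − K): max(56, 0) = 56, max(-22.75, 0) = 0
Node 0 (S = 105): V_0 = 1/1.04·[0.5200·56.0000 + 0.4800·0.0000] = 28.0000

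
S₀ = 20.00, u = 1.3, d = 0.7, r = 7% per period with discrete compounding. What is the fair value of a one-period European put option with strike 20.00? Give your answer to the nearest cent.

2.15

Risk-neutral probability p = (1 + 0.07 − 0.7)/(1.3 − 0.7) = 0.3700/0.6000 = 0.6167
Terminal stock prices: S_u = 26, S_d = 14
Terminal payoffs (K − S): max(-6, 0) = 0, max(6, 0) = 6
Node 0 (S = 20): V_0 = 1/1.07·[0.6167·0.0000 + 0.3833·6.0000] = 2.1495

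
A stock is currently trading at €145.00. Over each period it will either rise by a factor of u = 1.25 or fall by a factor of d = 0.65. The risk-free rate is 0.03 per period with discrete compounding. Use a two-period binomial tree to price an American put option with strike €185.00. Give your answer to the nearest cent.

Risk-neutral probability p = (1 + 0.03 − 0.65)/(1.25 − 0.65) = 0.3800/0.6000 = 0.6333
Terminal stock prices: S_uu = 226.6, S_ud = 117.8, S_dd = 61.26
Terminal payoffs (K − S): max(-41.56, 0) = 0, max(67.19, 0) = 67.19, max(123.7, 0) = 123.7
Node u (S = 181.2): continuation = 1/1.03·[0.6333·0.0000 + 0.3667·67.1875] = 23.9179; exercise value = 3.7500 ≤ continuation, so V_u = 23.9179
Node d (S = 94.25): continuation = 1/1.03·[0.6333·67.1875 + 0.3667·123.7375] = 85.3617; exercise value = 90.7500 > continuation, so V_d = 90.7500 (exercise)
Node 0 (S = 145): continuation = 1/1.03·[0.6333·23.9179 + 0.3667·90.7500] = 47.0126; exercise value = 40.0000 ≤ continuation, so V_0 = 47.0126

€47.01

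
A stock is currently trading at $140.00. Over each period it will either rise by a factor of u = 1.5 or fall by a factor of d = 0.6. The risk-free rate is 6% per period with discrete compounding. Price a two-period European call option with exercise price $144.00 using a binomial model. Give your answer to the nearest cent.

Risk-neutral probability p = (1 + 0.06 − 0.6)/(1.5 − 0.6) = 0.4600/0.9000 = 0.5111
Terminal stock prices: S_uu = 315, S_ud = 126, S_dd = 50.4
Terminal payoffs (S − K): max(171, 0) = 171, max(-18, 0) = 0, max(-93.6, 0) = 0
Node u (S = 210): V_u = 1/1.06·[0.5111·171.0000 + 0.4889·0.0000] = 82.4528
Node d (S = 84): V_d = 1/1.06·[0.5111·0.0000 + 0.4889·0.0000] = 0.0000
Node 0 (S = 140): V_0 = 1/1.06·[0.5111·82.4528 + 0.4889·0.0000] = 39.7571

$39.76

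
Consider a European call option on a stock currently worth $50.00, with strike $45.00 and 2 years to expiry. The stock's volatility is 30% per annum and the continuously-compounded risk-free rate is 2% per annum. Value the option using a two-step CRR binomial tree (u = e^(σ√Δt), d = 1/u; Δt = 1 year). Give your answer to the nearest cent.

$11.71

CRR parameters: u = e^(σ√Δt) = e^(0.3·√1) = 1.3499, d = 1/u = 0.7408
Per-period rate: rΔt = 0.02·1 = 0.02, so R = e^0.02 = 1.0202
Risk-neutral probability p = (e^0.02 − 0.7408)/(1.3499 − 0.7408) = 0.2794/0.6090 = 0.4587
Terminal stock prices: S_uu = 91.11, S_ud = 50, S_dd = 27.44
Terminal payoffs (S − K): max(46.11, 0) = 46.11, max(5, 0) = 5, max(-17.56, 0) = 0
Node u (S = 67.49): V_u = e^(−0.02)·[0.4587·46.1059 + 0.5413·5.0000] = 23.3840
Node d (S = 37.04): V_d = e^(−0.02)·[0.4587·5.0000 + 0.5413·0.0000] = 2.2482
Node 0 (S = 50): V_0 = e^(−0.02)·[0.4587·23.3840 + 0.5413·2.2482] = 11.7073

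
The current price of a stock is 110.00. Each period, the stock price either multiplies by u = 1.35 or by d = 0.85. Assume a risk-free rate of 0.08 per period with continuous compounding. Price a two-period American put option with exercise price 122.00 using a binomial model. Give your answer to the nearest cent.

Risk-neutral probability p = (e^0.08 − 0.85)/(1.35 − 0.85) = 0.2333/0.5000 = 0.4666
Terminal stock prices: S_uu = 200.5, S_ud = 126.2, S_dd = 79.47
Terminal payoffs (K − S): max(-78.48, 0) = 0, max(-4.225, 0) = 0, max(42.53, 0) = 42.53
Node u (S = 148.5): continuation = e^(−0.08)·[0.4666·0.0000 + 0.5334·0.0000] = 0.0000; exercise value = 0.0000 ≤ continuation, so V_u = 0.0000
Node d (S = 93.5): continuation = e^(−0.08)·[0.4666·0.0000 + 0.5334·42.5250] = 20.9399; exercise value = 28.5000 > continuation, so V_d = 28.5000 (exercise)
Node 0 (S = 110): continuation = e^(−0.08)·[0.4666·0.0000 + 0.5334·28.5000] = 14.0338; exercise value = 12.0000 ≤ continuation, so V_0 = 14.0338

14.03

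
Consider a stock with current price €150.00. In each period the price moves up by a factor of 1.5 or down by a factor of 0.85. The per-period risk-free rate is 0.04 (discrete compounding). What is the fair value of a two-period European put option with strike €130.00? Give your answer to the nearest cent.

€10.01

Risk-neutral probability p = (1 + 0.04 − 0.85)/(1.5 − 0.85) = 0.1900/0.6500 = 0.2923
Terminal stock prices: S_uu = 337.5, S_ud = 191.2, S_dd = 108.4
Terminal payoffs (K − S): max(-207.5, 0) = 0, max(-61.25, 0) = 0, max(21.63, 0) = 21.63
Node u (S = 225): V_u = 1/1.04·[0.2923·0.0000 + 0.7077·0.0000] = 0.0000
Node d (S = 127.5): V_d = 1/1.04·[0.2923·0.0000 + 0.7077·21.6250] = 14.7152
Node 0 (S = 150): V_0 = 1/1.04·[0.2923·0.0000 + 0.7077·14.7152] = 10.0133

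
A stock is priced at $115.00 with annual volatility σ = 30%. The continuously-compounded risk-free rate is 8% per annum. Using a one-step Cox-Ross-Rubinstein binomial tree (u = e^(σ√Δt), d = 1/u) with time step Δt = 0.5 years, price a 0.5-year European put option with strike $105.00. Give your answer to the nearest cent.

$5.26

CRR parameters: u = e^(σ√Δt) = e^(0.3·√0.5) = 1.2363, d = 1/u = 0.8089
Per-period rate: rΔt = 0.08·0.5 = 0.04, so R = e^0.04 = 1.0408
Risk-neutral probability p = (e^0.04 − 0.8089)/(1.2363 − 0.8089) = 0.2320/0.4275 = 0.5426
Terminal stock prices: S_u = 142.2, S_d = 93.02
Terminal payoffs (K − S): max(-37.18, 0) = 0, max(11.98, 0) = 11.98
Node 0 (S = 115): V_0 = e^(−0.04)·[0.5426·0.0000 + 0.4574·11.9813] = 5.2649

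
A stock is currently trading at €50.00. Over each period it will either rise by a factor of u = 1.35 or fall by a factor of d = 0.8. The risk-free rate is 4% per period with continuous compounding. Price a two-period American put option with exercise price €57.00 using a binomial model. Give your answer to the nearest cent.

€9.86

Risk-neutral probability p = (e^0.04 − 0.8)/(1.35 − 0.8) = 0.2408/0.5500 = 0.4378
Terminal stock prices: S_uu = 91.13, S_ud = 54, S_dd = 32
Terminal payoffs (K − S): max(-34.13, 0) = 0, max(3, 0) = 3, max(25, 0) = 25
Node u (S = 67.5): continuation = e^(−0.04)·[0.4378·0.0000 + 0.5622·3.0000] = 1.6204; exercise value = 0.0000 ≤ continuation, so V_u = 1.6204
Node d (S = 40): continuation = e^(−0.04)·[0.4378·3.0000 + 0.5622·25.0000] = 14.7650; exercise value = 17.0000 > continuation, so V_d = 17.0000 (exercise)
Node 0 (S = 50): continuation = e^(−0.04)·[0.4378·1.6204 + 0.5622·17.0000] = 9.8637; exercise value = 7.0000 ≤ continuation, so V_0 = 9.8637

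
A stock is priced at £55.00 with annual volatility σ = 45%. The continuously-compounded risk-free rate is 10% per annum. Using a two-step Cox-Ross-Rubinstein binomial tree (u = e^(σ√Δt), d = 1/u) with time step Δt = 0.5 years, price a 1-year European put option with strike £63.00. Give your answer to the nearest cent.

£11.28

CRR parameters: u = e^(σ√Δt) = e^(0.45·√0.5) = 1.3746, d = 1/u = 0.7275
Per-period rate: rΔt = 0.1·0.5 = 0.05, so R = e^0.05 = 1.0513
Risk-neutral probability p = (e^0.05 − 0.7275)/(1.3746 − 0.7275) = 0.3238/0.6472 = 0.5003
Terminal stock prices: S_uu = 103.9, S_ud = 55, S_dd = 29.11
Terminal payoffs (K − S): max(-40.93, 0) = 0, max(8, 0) = 8, max(33.89, 0) = 33.89
Node u (S = 75.61): V_u = e^(−0.05)·[0.5003·0.0000 + 0.4997·8.0000] = 3.8024
Node d (S = 40.01): V_d = e^(−0.05)·[0.5003·8.0000 + 0.4997·33.8942] = 19.9172
Node 0 (S = 55): V_0 = e^(−0.05)·[0.5003·3.8024 + 0.4997·19.9172] = 11.2762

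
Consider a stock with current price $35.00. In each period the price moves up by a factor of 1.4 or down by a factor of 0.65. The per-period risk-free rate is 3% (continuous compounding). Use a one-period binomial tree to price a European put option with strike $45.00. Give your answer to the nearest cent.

Risk-neutral probability p = (e^0.03 − 0.65)/(1.4 − 0.65) = 0.3805/0.7500 = 0.5073
Terminal stock prices: S_u = 49, S_d = 22.75
Terminal payoffs (K − S): max(-4, 0) = 0, max(22.25, 0) = 22.25
Node 0 (S = 35): V_0 = e^(−0.03)·[0.5073·0.0000 + 0.4927·22.2500] = 10.6392

$10.64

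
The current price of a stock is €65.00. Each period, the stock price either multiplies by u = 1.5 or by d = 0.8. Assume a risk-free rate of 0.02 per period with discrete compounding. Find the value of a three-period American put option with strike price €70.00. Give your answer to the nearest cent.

€14.95

Risk-neutral probability p = (1 + 0.02 − 0.8)/(1.5 − 0.8) = 0.2200/0.7000 = 0.3143
Terminal stock prices: S_uuu = 219.4, S_uud = 117, S_udd = 62.4, S_ddd = 33.28
Terminal payoffs (K − S): max(-149.4, 0) = 0, max(-47, 0) = 0, max(7.6, 0) = 7.6, max(36.72, 0) = 36.72
Node uu (S = 146.2): continuation = 1/1.02·[0.3143·0.0000 + 0.6857·0.0000] = 0.0000; exercise value = 0.0000 ≤ continuation, so V_uu = 0.0000
Node ud (S = 78): continuation = 1/1.02·[0.3143·0.0000 + 0.6857·7.6000] = 5.1092; exercise value = 0.0000 ≤ continuation, so V_ud = 5.1092
Node dd (S = 41.6): continuation = 1/1.02·[0.3143·7.6000 + 0.6857·36.7200] = 27.0275; exercise value = 28.4000 > continuation, so V_dd = 28.4000 (exercise)
Node u (S = 97.5): continuation = 1/1.02·[0.3143·0.0000 + 0.6857·5.1092] = 3.4348; exercise value = 0.0000 ≤ continuation, so V_u = 3.4348
Node d (S = 52): continuation = 1/1.02·[0.3143·5.1092 + 0.6857·28.4000] = 20.6667; exercise value = 18.0000 ≤ continuation, so V_d = 20.6667
Node 0 (S = 65): continuation = 1/1.02·[0.3143·3.4348 + 0.6857·20.6667] = 14.9519; exercise value = 5.0000 ≤ continuation, so V_0 = 14.9519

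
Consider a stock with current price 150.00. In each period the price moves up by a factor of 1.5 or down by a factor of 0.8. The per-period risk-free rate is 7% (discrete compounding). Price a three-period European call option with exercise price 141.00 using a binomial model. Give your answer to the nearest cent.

47.05

Risk-neutral probability p = (1 + 0.07 − 0.8)/(1.5 − 0.8) = 0.2700/0.7000 = 0.3857
Terminal stock prices: S_uuu = 506.2, S_uud = 270, S_udd = 144, S_ddd = 76.8
Terminal payoffs (S − K): max(365.2, 0) = 365.2, max(129, 0) = 129, max(3, 0) = 3, max(-64.2, 0) = 0
Node uu (S = 337.5): V_uu = 1/1.07·[0.3857·365.2500 + 0.6143·129.0000] = 205.7243
Node ud (S = 180): V_ud = 1/1.07·[0.3857·129.0000 + 0.6143·3.0000] = 48.2243
Node dd (S = 96): V_dd = 1/1.07·[0.3857·3.0000 + 0.6143·0.0000] = 1.0814
Node u (S = 225): V_u = 1/1.07·[0.3857·205.7243 + 0.6143·48.2243] = 101.8451
Node d (S = 120): V_d = 1/1.07·[0.3857·48.2243 + 0.6143·1.0814] = 18.0048
Node 0 (S = 150): V_0 = 1/1.07·[0.3857·101.8451 + 0.6143·18.0048] = 47.0497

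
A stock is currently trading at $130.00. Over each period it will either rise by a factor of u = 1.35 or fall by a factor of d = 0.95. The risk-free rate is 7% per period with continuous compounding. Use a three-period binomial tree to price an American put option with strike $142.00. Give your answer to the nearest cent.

Risk-neutral probability p = (e^0.07 − 0.95)/(1.35 − 0.95) = 0.1225/0.4000 = 0.3063
Terminal stock prices: S_uuu = 319.8, S_uud = 225.1, S_udd = 158.4, S_ddd = 111.5
Terminal payoffs (K − S): max(-177.8, 0) = 0, max(-83.08, 0) = 0, max(-16.39, 0) = 0, max(30.54, 0) = 30.54
Node uu (S = 236.9): continuation = e^(−0.07)·[0.3063·0.0000 + 0.6937·0.0000] = 0.0000; exercise value = 0.0000 ≤ continuation, so V_uu = 0.0000
Node ud (S = 166.7): continuation = e^(−0.07)·[0.3063·0.0000 + 0.6937·0.0000] = 0.0000; exercise value = 0.0000 ≤ continuation, so V_ud = 0.0000
Node dd (S = 117.3): continuation = e^(−0.07)·[0.3063·0.0000 + 0.6937·30.5413] = 19.7550; exercise value = 24.6750 > continuation, so V_dd = 24.6750 (exercise)
Node u (S = 175.5): continuation = e^(−0.07)·[0.3063·0.0000 + 0.6937·0.0000] = 0.0000; exercise value = 0.0000 ≤ continuation, so V_u = 0.0000
Node d (S = 123.5): continuation = e^(−0.07)·[0.3063·0.0000 + 0.6937·24.6750] = 15.9605; exercise value = 18.5000 > continuation, so V_d = 18.5000 (exercise)
Node 0 (S = 130): continuation = e^(−0.07)·[0.3063·0.0000 + 0.6937·18.5000] = 11.9663; exercise value = 12.0000 > continuation, so V_0 = 12.0000 (exercise)

$12.00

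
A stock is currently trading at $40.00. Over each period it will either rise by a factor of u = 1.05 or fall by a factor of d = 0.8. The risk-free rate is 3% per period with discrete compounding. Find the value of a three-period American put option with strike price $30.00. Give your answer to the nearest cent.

Risk-neutral probability p = (1 + 0.03 − 0.8)/(1.05 − 0.8) = 0.2300/0.2500 = 0.9200
Terminal stock prices: S_uuu = 46.31, S_uud = 35.28, S_udd = 26.88, S_ddd = 20.48
Terminal payoffs (K − S): max(-16.31, 0) = 0, max(-5.28, 0) = 0, max(3.12, 0) = 3.12, max(9.52, 0) = 9.52
Node uu (S = 44.1): continuation = 1/1.03·[0.9200·0.0000 + 0.0800·0.0000] = 0.0000; exercise value = 0.0000 ≤ continuation, so V_uu = 0.0000
Node ud (S = 33.6): continuation = 1/1.03·[0.9200·0.0000 + 0.0800·3.1200] = 0.2423; exercise value = 0.0000 ≤ continuation, so V_ud = 0.2423
Node dd (S = 25.6): continuation = 1/1.03·[0.9200·3.1200 + 0.0800·9.5200] = 3.5262; exercise value = 4.4000 > continuation, so V_dd = 4.4000 (exercise)
Node u (S = 42): continuation = 1/1.03·[0.9200·0.0000 + 0.0800·0.2423] = 0.0188; exercise value = 0.0000 ≤ continuation, so V_u = 0.0188
Node d (S = 32): continuation = 1/1.03·[0.9200·0.2423 + 0.0800·4.4000] = 0.5582; exercise value = 0.0000 ≤ continuation, so V_d = 0.5582
Node 0 (S = 40): continuation = 1/1.03·[0.9200·0.0188 + 0.0800·0.5582] = 0.0602; exercise value = 0.0000 ≤ continuation, so V_0 = 0.0602

$0.06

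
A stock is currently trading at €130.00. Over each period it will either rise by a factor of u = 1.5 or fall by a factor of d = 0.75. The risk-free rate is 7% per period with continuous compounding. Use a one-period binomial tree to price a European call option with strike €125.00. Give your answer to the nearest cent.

Risk-neutral probability p = (e^0.07 − 0.75)/(1.5 − 0.75) = 0.3225/0.7500 = 0.4300
Terminal stock prices: S_u = 195, S_d = 97.5
Terminal payoffs (S − K): max(70, 0) = 70, max(-27.5, 0) = 0
Node 0 (S = 130): V_0 = e^(−0.07)·[0.4300·70.0000 + 0.5700·0.0000] = 28.0658

€28.07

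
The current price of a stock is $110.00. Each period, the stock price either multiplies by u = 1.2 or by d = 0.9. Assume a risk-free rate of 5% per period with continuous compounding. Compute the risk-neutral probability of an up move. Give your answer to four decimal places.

p = 0.5042

Risk-neutral probability p = (e^0.05 − 0.9)/(1.2 − 0.9) = 0.1513/0.3000 = 0.5042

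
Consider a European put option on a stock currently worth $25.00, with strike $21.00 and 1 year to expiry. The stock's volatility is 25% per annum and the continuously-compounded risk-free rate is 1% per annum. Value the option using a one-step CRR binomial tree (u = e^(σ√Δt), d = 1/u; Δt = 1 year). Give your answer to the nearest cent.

CRR parameters: u = e^(σ√Δt) = e^(0.25·√1) = 1.2840, d = 1/u = 0.7788
Per-period rate: rΔt = 0.01·1 = 0.01, so R = e^0.01 = 1.0101
Risk-neutral probability p = (e^0.01 − 0.7788)/(1.2840 − 0.7788) = 0.2312/0.5052 = 0.4577
Terminal stock prices: S_u = 32.1, S_d = 19.47
Terminal payoffs (K − S): max(-11.1, 0) = 0, max(1.53, 0) = 1.53
Node 0 (S = 25): V_0 = e^(−0.01)·[0.4577·0.0000 + 0.5423·1.5300] = 0.8214

$0.82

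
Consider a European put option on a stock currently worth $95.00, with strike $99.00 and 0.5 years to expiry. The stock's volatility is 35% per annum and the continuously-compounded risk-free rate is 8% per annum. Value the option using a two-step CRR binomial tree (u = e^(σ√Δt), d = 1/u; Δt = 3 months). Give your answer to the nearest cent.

CRR parameters: u = e^(σ√Δt) = e^(0.35·√0.25) = 1.1912, d = 1/u = 0.8395
Per-period rate: rΔt = 0.08·0.25 = 0.02, so R = e^0.02 = 1.0202
Risk-neutral probability p = (e^0.02 − 0.8395)/(1.1912 − 0.8395) = 0.1807/0.3518 = 0.5138
Terminal stock prices: S_uu = 134.8, S_ud = 95, S_dd = 66.95
Terminal payoffs (K − S): max(-35.81, 0) = 0, max(4, 0) = 4, max(32.05, 0) = 32.05
Node u (S = 113.2): V_u = e^(−0.02)·[0.5138·0.0000 + 0.4862·4.0000] = 1.9063
Node d (S = 79.75): V_d = e^(−0.02)·[0.5138·4.0000 + 0.4862·32.0546] = 17.2913
Node 0 (S = 95): V_0 = e^(−0.02)·[0.5138·1.9063 + 0.4862·17.2913] = 9.2008

$9.20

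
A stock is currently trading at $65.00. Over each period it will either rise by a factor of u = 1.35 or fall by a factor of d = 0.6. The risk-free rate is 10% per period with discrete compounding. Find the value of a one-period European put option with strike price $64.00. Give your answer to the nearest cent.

$7.58

Risk-neutral probability p = (1 + 0.1 − 0.6)/(1.35 − 0.6) = 0.5000/0.7500 = 0.6667
Terminal stock prices: S_u = 87.75, S_d = 39
Terminal payoffs (K − S): max(-23.75, 0) = 0, max(25, 0) = 25
Node 0 (S = 65): V_0 = 1/1.1·[0.6667·0.0000 + 0.3333·25.0000] = 7.5758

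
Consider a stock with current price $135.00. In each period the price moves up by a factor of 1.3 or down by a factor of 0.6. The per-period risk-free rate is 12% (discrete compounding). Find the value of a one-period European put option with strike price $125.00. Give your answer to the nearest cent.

Risk-neutral probability p = (1 + 0.12 − 0.6)/(1.3 − 0.6) = 0.5200/0.7000 = 0.7429
Terminal stock prices: S_u = 175.5, S_d = 81
Terminal payoffs (K − S): max(-50.5, 0) = 0, max(44, 0) = 44
Node 0 (S = 135): V_0 = 1/1.12·[0.7429·0.0000 + 0.2571·44.0000] = 10.1020

$10.10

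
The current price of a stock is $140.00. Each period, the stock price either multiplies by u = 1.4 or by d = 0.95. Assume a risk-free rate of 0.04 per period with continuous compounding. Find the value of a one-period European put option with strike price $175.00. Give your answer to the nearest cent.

$32.21

Risk-neutral probability p = (e^0.04 − 0.95)/(1.4 − 0.95) = 0.0908/0.4500 = 0.2018
Terminal stock prices: S_u = 196, S_d = 133
Terminal payoffs (K − S): max(-21, 0) = 0, max(42, 0) = 42
Node 0 (S = 140): V_0 = e^(−0.04)·[0.2018·0.0000 + 0.7982·42.0000] = 32.2098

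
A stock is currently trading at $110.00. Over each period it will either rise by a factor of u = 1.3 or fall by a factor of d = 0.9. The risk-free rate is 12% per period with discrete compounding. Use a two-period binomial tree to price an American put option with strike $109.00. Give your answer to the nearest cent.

$4.02

Risk-neutral probability p = (1 + 0.12 − 0.9)/(1.3 − 0.9) = 0.2200/0.4000 = 0.5500
Terminal stock prices: S_uu = 185.9, S_ud = 128.7, S_dd = 89.1
Terminal payoffs (K − S): max(-76.9, 0) = 0, max(-19.7, 0) = 0, max(19.9, 0) = 19.9
Node u (S = 143): continuation = 1/1.12·[0.5500·0.0000 + 0.4500·0.0000] = 0.0000; exercise value = 0.0000 ≤ continuation, so V_u = 0.0000
Node d (S = 99): continuation = 1/1.12·[0.5500·0.0000 + 0.4500·19.9000] = 7.9955; exercise value = 10.0000 > continuation, so V_d = 10.0000 (exercise)
Node 0 (S = 110): continuation = 1/1.12·[0.5500·0.0000 + 0.4500·10.0000] = 4.0179; exercise value = 0.0000 ≤ continuation, so V_0 = 4.0179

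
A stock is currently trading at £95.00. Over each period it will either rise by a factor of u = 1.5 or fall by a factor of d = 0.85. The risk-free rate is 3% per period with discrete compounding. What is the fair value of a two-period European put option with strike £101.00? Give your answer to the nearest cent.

£15.95

Risk-neutral probability p = (1 + 0.03 − 0.85)/(1.5 − 0.85) = 0.1800/0.6500 = 0.2769
Terminal stock prices: S_uu = 213.8, S_ud = 121.1, S_dd = 68.64
Terminal payoffs (K − S): max(-112.8, 0) = 0, max(-20.12, 0) = 0, max(32.36, 0) = 32.36
Node u (S = 142.5): V_u = 1/1.03·[0.2769·0.0000 + 0.7231·0.0000] = 0.0000
Node d (S = 80.75): V_d = 1/1.03·[0.2769·0.0000 + 0.7231·32.3625] = 22.7190
Node 0 (S = 95): V_0 = 1/1.03·[0.2769·0.0000 + 0.7231·22.7190] = 15.9491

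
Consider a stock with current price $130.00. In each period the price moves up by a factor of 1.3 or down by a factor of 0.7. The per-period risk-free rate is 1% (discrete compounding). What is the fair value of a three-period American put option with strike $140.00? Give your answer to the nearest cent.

$30.87

Risk-neutral probability p = (1 + 0.01 − 0.7)/(1.3 − 0.7) = 0.3100/0.6000 = 0.5167
Terminal stock prices: S_uuu = 285.6, S_uud = 153.8, S_udd = 82.81, S_ddd = 44.59
Terminal payoffs (K − S): max(-145.6, 0) = 0, max(-13.79, 0) = 0, max(57.19, 0) = 57.19, max(95.41, 0) = 95.41
Node uu (S = 219.7): continuation = 1/1.01·[0.5167·0.0000 + 0.4833·0.0000] = 0.0000; exercise value = 0.0000 ≤ continuation, so V_uu = 0.0000
Node ud (S = 118.3): continuation = 1/1.01·[0.5167·0.0000 + 0.4833·57.1900] = 27.3682; exercise value = 21.7000 ≤ continuation, so V_ud = 27.3682
Node dd (S = 63.7): continuation = 1/1.01·[0.5167·57.1900 + 0.4833·95.4100] = 74.9139; exercise value = 76.3000 > continuation, so V_dd = 76.3000 (exercise)
Node u (S = 169): continuation = 1/1.01·[0.5167·0.0000 + 0.4833·27.3682] = 13.0970; exercise value = 0.0000 ≤ continuation, so V_u = 13.0970
Node d (S = 91): continuation = 1/1.01·[0.5167·27.3682 + 0.4833·76.3000] = 50.5134; exercise value = 49.0000 ≤ continuation, so V_d = 50.5134
Node 0 (S = 130): continuation = 1/1.01·[0.5167·13.0970 + 0.4833·50.5134] = 30.8729; exercise value = 10.0000 ≤ continuation, so V_0 = 30.8729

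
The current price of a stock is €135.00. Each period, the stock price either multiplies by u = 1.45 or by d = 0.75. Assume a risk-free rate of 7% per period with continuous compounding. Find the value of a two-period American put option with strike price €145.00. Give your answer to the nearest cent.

€22.00

Risk-neutral probability p = (e^0.07 − 0.75)/(1.45 − 0.75) = 0.3225/0.7000 = 0.4607
Terminal stock prices: S_uu = 283.8, S_ud = 146.8, S_dd = 75.94
Terminal payoffs (K − S): max(-138.8, 0) = 0, max(-1.812, 0) = 0, max(69.06, 0) = 69.06
Node u (S = 195.8): continuation = e^(−0.07)·[0.4607·0.0000 + 0.5393·0.0000] = 0.0000; exercise value = 0.0000 ≤ continuation, so V_u = 0.0000
Node d (S = 101.2): continuation = e^(−0.07)·[0.4607·0.0000 + 0.5393·69.0625] = 34.7257; exercise value = 43.7500 > continuation, so V_d = 43.7500 (exercise)
Node 0 (S = 135): continuation = e^(−0.07)·[0.4607·0.0000 + 0.5393·43.7500] = 21.9982; exercise value = 10.0000 ≤ continuation, so V_0 = 21.9982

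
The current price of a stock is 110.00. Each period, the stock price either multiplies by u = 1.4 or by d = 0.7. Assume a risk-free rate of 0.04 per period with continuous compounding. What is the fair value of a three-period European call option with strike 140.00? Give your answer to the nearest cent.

20.10

Risk-neutral probability p = (e^0.04 − 0.7)/(1.4 − 0.7) = 0.3408/0.7000 = 0.4869
Terminal stock prices: S_uuu = 301.8, S_uud = 150.9, S_udd = 75.46, S_ddd = 37.73
Terminal payoffs (S − K): max(161.8, 0) = 161.8, max(10.92, 0) = 10.92, max(-64.54, 0) = 0, max(-102.3, 0) = 0
Node uu (S = 215.6): V_uu = e^(−0.04)·[0.4869·161.8400 + 0.5131·10.9200] = 81.0895
Node ud (S = 107.8): V_ud = e^(−0.04)·[0.4869·10.9200 + 0.5131·0.0000] = 5.1082
Node dd (S = 53.9): V_dd = e^(−0.04)·[0.4869·0.0000 + 0.5131·0.0000] = 0.0000
Node u (S = 154): V_u = e^(−0.04)·[0.4869·81.0895 + 0.5131·5.1082] = 40.4506
Node d (S = 77): V_d = e^(−0.04)·[0.4869·5.1082 + 0.5131·0.0000] = 2.3895
Node 0 (S = 110): V_0 = e^(−0.04)·[0.4869·40.4506 + 0.5131·2.3895] = 20.1001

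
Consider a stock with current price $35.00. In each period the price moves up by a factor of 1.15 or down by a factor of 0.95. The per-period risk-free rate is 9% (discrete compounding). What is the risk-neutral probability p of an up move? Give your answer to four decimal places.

Risk-neutral probability p = (1 + 0.09 − 0.95)/(1.15 − 0.95) = 0.1400/0.2000 = 0.7000

p = 0.7000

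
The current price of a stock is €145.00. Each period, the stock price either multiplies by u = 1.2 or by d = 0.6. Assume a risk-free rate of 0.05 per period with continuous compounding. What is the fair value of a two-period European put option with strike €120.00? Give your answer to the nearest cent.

€9.03

Risk-neutral probability p = (e^0.05 − 0.6)/(1.2 − 0.6) = 0.4513/0.6000 = 0.7521
Terminal stock prices: S_uu = 208.8, S_ud = 104.4, S_dd = 52.2
Terminal payoffs (K − S): max(-88.8, 0) = 0, max(15.6, 0) = 15.6, max(67.8, 0) = 67.8
Node u (S = 174): V_u = e^(−0.05)·[0.7521·0.0000 + 0.2479·15.6000] = 3.6784
Node d (S = 87): V_d = e^(−0.05)·[0.7521·15.6000 + 0.2479·67.8000] = 27.1475
Node 0 (S = 145): V_0 = e^(−0.05)·[0.7521·3.6784 + 0.2479·27.1475] = 9.0328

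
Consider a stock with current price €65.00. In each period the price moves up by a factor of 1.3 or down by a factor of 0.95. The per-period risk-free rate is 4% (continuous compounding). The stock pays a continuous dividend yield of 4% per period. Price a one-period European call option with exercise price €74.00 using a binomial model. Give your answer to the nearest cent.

Per-period risk-free factor R = e^0.04 = 1.0408; dividend-adjusted growth = e^(0.04−0.04) = 1.0000.
Risk-neutral probability p = (1.0000 − 0.95)/(1.3 − 0.95) = 0.0500/0.3500 = 0.1429
Terminal stock prices: S_u = 84.5, S_d = 61.75
Terminal payoffs (S − K): max(10.5, 0) = 10.5, max(-12.25, 0) = 0
Node 0 (S = 65): V_0 = e^(−0.04)·[0.1429·10.5000 + 0.8571·0.0000] = 1.4412

€1.44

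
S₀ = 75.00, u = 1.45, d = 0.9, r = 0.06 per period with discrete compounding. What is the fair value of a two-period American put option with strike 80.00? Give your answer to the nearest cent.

8.61

Risk-neutral probability p = (1 + 0.06 − 0.9)/(1.45 − 0.9) = 0.1600/0.5500 = 0.2909
Terminal stock prices: S_uu = 157.7, S_ud = 97.88, S_dd = 60.75
Terminal payoffs (K − S): max(-77.69, 0) = 0, max(-17.88, 0) = 0, max(19.25, 0) = 19.25
Node u (S = 108.8): continuation = 1/1.06·[0.2909·0.0000 + 0.7091·0.0000] = 0.0000; exercise value = 0.0000 ≤ continuation, so V_u = 0.0000
Node d (S = 67.5): continuation = 1/1.06·[0.2909·0.0000 + 0.7091·19.2500] = 12.8774; exercise value = 12.5000 ≤ continuation, so V_d = 12.8774
Node 0 (S = 75): continuation = 1/1.06·[0.2909·0.0000 + 0.7091·12.8774] = 8.6144; exercise value = 5.0000 ≤ continuation, so V_0 = 8.6144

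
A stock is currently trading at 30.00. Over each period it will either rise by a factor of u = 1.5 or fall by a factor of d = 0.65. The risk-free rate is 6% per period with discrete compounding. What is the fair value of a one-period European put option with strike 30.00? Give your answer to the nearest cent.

Risk-neutral probability p = (1 + 0.06 − 0.65)/(1.5 − 0.65) = 0.4100/0.8500 = 0.4824
Terminal stock prices: S_u = 45, S_d = 19.5
Terminal payoffs (K − S): max(-15, 0) = 0, max(10.5, 0) = 10.5
Node 0 (S = 30): V_0 = 1/1.06·[0.4824·0.0000 + 0.5176·10.5000] = 5.1276

5.13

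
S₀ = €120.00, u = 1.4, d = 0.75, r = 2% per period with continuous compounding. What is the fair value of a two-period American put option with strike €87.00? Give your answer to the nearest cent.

€6.40

Risk-neutral probability p = (e^0.02 − 0.75)/(1.4 − 0.75) = 0.2702/0.6500 = 0.4157
Terminal stock prices: S_uu = 235.2, S_ud = 126, S_dd = 67.5
Terminal payoffs (K − S): max(-148.2, 0) = 0, max(-39, 0) = 0, max(19.5, 0) = 19.5
Node u (S = 168): continuation = e^(−0.02)·[0.4157·0.0000 + 0.5843·0.0000] = 0.0000; exercise value = 0.0000 ≤ continuation, so V_u = 0.0000
Node d (S = 90): continuation = e^(−0.02)·[0.4157·0.0000 + 0.5843·19.5000] = 11.1683; exercise value = 0.0000 ≤ continuation, so V_d = 11.1683
Node 0 (S = 120): continuation = e^(−0.02)·[0.4157·0.0000 + 0.5843·11.1683] = 6.3965; exercise value = 0.0000 ≤ continuation, so V_0 = 6.3965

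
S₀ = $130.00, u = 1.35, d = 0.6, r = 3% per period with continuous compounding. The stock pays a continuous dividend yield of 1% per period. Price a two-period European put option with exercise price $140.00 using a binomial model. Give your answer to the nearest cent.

Per-period risk-free factor R = e^0.03 = 1.0305; dividend-adjusted growth = e^(0.03−0.01) = 1.0202.
Risk-neutral probability p = (1.0202 − 0.6)/(1.35 − 0.6) = 0.4202/0.7500 = 0.5603
Terminal stock prices: S_uu = 236.9, S_ud = 105.3, S_dd = 46.8
Terminal payoffs (K − S): max(-96.93, 0) = 0, max(34.7, 0) = 34.7, max(93.2, 0) = 93.2
Node u (S = 175.5): V_u = e^(−0.03)·[0.5603·0.0000 + 0.4397·34.7000] = 14.8077
Node d (S = 78): V_d = e^(−0.03)·[0.5603·34.7000 + 0.4397·93.2000] = 58.6385
Node 0 (S = 130): V_0 = e^(−0.03)·[0.5603·14.8077 + 0.4397·58.6385] = 33.0742

$33.07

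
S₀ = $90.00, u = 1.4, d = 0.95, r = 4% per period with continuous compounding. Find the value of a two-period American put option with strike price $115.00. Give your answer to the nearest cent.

Risk-neutral probability p = (e^0.04 − 0.95)/(1.4 − 0.95) = 0.0908/0.4500 = 0.2018
Terminal stock prices: S_uu = 176.4, S_ud = 119.7, S_dd = 81.22
Terminal payoffs (K − S): max(-61.4, 0) = 0, max(-4.7, 0) = 0, max(33.78, 0) = 33.78
Node u (S = 126): continuation = e^(−0.04)·[0.2018·0.0000 + 0.7982·0.0000] = 0.0000; exercise value = 0.0000 ≤ continuation, so V_u = 0.0000
Node d (S = 85.5): continuation = e^(−0.04)·[0.2018·0.0000 + 0.7982·33.7750] = 25.9021; exercise value = 29.5000 > continuation, so V_d = 29.5000 (exercise)
Node 0 (S = 90): continuation = e^(−0.04)·[0.2018·0.0000 + 0.7982·29.5000] = 22.6236; exercise value = 25.0000 > continuation, so V_0 = 25.0000 (exercise)

$25.00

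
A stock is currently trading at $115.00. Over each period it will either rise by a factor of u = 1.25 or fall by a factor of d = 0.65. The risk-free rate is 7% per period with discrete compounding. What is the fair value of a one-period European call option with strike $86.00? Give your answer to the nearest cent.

$37.78

Risk-neutral probability p = (1 + 0.07 − 0.65)/(1.25 − 0.65) = 0.4200/0.6000 = 0.7000
Terminal stock prices: S_u = 143.8, S_d = 74.75
Terminal payoffs (S − K): max(57.75, 0) = 57.75, max(-11.25, 0) = 0
Node 0 (S = 115): V_0 = 1/1.07·[0.7000·57.7500 + 0.3000·0.0000] = 37.7804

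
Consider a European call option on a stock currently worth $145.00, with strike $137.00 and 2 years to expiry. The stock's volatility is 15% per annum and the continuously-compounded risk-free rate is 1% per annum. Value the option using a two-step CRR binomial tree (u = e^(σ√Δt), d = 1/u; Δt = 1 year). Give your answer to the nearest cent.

$18.08

CRR parameters: u = e^(σ√Δt) = e^(0.15·√1) = 1.1618, d = 1/u = 0.8607
Per-period rate: rΔt = 0.01·1 = 0.01, so R = e^0.01 = 1.0101
Risk-neutral probability p = (e^0.01 − 0.8607)/(1.1618 − 0.8607) = 0.1493/0.3011 = 0.4959
Terminal stock prices: S_uu = 195.7, S_ud = 145, S_dd = 107.4
Terminal payoffs (S − K): max(58.73, 0) = 58.73, max(8, 0) = 8, max(-29.58, 0) = 0
Node u (S = 168.5): V_u = e^(−0.01)·[0.4959·58.7295 + 0.5041·8.0000] = 32.8291
Node d (S = 124.8): V_d = e^(−0.01)·[0.4959·8.0000 + 0.5041·0.0000] = 3.9281
Node 0 (S = 145): V_0 = e^(−0.01)·[0.4959·32.8291 + 0.5041·3.9281] = 18.0797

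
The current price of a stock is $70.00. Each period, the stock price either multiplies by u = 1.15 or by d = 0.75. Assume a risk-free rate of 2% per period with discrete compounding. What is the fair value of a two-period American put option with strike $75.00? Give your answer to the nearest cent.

$10.25

Risk-neutral probability p = (1 + 0.02 − 0.75)/(1.15 − 0.75) = 0.2700/0.4000 = 0.6750
Terminal stock prices: S_uu = 92.57, S_ud = 60.38, S_dd = 39.38
Terminal payoffs (K − S): max(-17.57, 0) = 0, max(14.62, 0) = 14.62, max(35.62, 0) = 35.62
Node u (S = 80.5): continuation = 1/1.02·[0.6750·0.0000 + 0.3250·14.6250] = 4.6599; exercise value = 0.0000 ≤ continuation, so V_u = 4.6599
Node d (S = 52.5): continuation = 1/1.02·[0.6750·14.6250 + 0.3250·35.6250] = 21.0294; exercise value = 22.5000 > continuation, so V_d = 22.5000 (exercise)
Node 0 (S = 70): continuation = 1/1.02·[0.6750·4.6599 + 0.3250·22.5000] = 10.2529; exercise value = 5.0000 ≤ continuation, so V_0 = 10.2529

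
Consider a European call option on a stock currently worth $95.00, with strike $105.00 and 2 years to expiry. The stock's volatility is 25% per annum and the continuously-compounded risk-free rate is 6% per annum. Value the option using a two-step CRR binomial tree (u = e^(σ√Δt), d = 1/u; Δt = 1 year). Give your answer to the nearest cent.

$14.37

CRR parameters: u = e^(σ√Δt) = e^(0.25·√1) = 1.2840, d = 1/u = 0.7788
Per-period rate: rΔt = 0.06·1 = 0.06, so R = e^0.06 = 1.0618
Risk-neutral probability p = (e^0.06 − 0.7788)/(1.2840 − 0.7788) = 0.2830/0.5052 = 0.5602
Terminal stock prices: S_uu = 156.6, S_ud = 95, S_dd = 57.62
Terminal payoffs (S − K): max(51.63, 0) = 51.63, max(-10, 0) = 0, max(-47.38, 0) = 0
Node u (S = 122): V_u = e^(−0.06)·[0.5602·51.6285 + 0.4398·0.0000] = 27.2389
Node d (S = 73.99): V_d = e^(−0.06)·[0.5602·0.0000 + 0.4398·0.0000] = 0.0000
Node 0 (S = 95): V_0 = e^(−0.06)·[0.5602·27.2389 + 0.4398·0.0000] = 14.3710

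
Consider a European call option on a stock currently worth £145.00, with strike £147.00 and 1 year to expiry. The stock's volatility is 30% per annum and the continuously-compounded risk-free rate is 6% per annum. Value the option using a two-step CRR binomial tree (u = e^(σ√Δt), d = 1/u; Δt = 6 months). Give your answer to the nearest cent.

CRR parameters: u = e^(σ√Δt) = e^(0.3·√0.5) = 1.2363, d = 1/u = 0.8089
Per-period rate: rΔt = 0.06·0.5 = 0.03, so R = e^0.03 = 1.0305
Risk-neutral probability p = (e^0.03 − 0.8089)/(1.2363 − 0.8089) = 0.2216/0.4275 = 0.5184
Terminal stock prices: S_uu = 221.6, S_ud = 145, S_dd = 94.87
Terminal payoffs (S − K): max(74.63, 0) = 74.63, max(-2, 0) = 0, max(-52.13, 0) = 0
Node u (S = 179.3): V_u = e^(−0.03)·[0.5184·74.6274 + 0.4816·0.0000] = 37.5443
Node d (S = 117.3): V_d = e^(−0.03)·[0.5184·0.0000 + 0.4816·0.0000] = 0.0000
Node 0 (S = 145): V_0 = e^(−0.03)·[0.5184·37.5443 + 0.4816·0.0000] = 18.8882

£18.89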